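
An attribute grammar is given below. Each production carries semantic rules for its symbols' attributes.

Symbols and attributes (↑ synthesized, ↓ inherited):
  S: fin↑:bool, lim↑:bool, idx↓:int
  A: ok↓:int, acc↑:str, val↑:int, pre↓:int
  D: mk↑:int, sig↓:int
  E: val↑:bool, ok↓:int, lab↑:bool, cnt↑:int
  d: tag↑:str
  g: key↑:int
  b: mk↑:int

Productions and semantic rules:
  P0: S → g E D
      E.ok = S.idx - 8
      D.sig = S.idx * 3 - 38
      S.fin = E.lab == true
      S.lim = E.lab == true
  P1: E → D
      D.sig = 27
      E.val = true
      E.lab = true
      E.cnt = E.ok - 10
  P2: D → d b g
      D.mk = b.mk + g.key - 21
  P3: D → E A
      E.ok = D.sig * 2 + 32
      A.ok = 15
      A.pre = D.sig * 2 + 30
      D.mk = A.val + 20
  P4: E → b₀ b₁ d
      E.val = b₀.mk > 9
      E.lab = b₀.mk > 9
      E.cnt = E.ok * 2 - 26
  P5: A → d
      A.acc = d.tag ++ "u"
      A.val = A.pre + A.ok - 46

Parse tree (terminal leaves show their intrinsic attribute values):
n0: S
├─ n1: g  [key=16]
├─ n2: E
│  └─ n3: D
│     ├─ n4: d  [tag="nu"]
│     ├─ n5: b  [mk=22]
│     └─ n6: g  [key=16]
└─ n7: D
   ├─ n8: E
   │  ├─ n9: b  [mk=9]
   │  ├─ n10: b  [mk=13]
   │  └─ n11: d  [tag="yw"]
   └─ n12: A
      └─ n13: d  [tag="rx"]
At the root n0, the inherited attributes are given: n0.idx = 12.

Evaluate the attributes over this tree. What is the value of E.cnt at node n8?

30

1. n0.idx = 12  [given at root]
2. n1.key = 16  [terminal]
3. n2.ok = 4  [S.idx - 8]
4. n3.sig = 27  [27]
5. n4.tag = "nu"  [terminal]
6. n5.mk = 22  [terminal]
7. n6.key = 16  [terminal]
8. n3.mk = 17  [b.mk + g.key - 21]
9. n2.val = true  [true]
10. n2.lab = true  [true]
11. n2.cnt = -6  [E.ok - 10]
12. n7.sig = -2  [S.idx * 3 - 38]
13. n8.ok = 28  [D.sig * 2 + 32]
14. n9.mk = 9  [terminal]
15. n10.mk = 13  [terminal]
16. n11.tag = "yw"  [terminal]
17. n8.val = false  [b₀.mk > 9]
18. n8.lab = false  [b₀.mk > 9]
19. n8.cnt = 30  [E.ok * 2 - 26]
20. n12.ok = 15  [15]
21. n12.pre = 26  [D.sig * 2 + 30]
22. n13.tag = "rx"  [terminal]
23. n12.acc = "rxu"  [d.tag ++ "u"]
24. n12.val = -5  [A.pre + A.ok - 46]
25. n7.mk = 15  [A.val + 20]
26. n0.fin = true  [E.lab == true]
27. n0.lim = true  [E.lab == true]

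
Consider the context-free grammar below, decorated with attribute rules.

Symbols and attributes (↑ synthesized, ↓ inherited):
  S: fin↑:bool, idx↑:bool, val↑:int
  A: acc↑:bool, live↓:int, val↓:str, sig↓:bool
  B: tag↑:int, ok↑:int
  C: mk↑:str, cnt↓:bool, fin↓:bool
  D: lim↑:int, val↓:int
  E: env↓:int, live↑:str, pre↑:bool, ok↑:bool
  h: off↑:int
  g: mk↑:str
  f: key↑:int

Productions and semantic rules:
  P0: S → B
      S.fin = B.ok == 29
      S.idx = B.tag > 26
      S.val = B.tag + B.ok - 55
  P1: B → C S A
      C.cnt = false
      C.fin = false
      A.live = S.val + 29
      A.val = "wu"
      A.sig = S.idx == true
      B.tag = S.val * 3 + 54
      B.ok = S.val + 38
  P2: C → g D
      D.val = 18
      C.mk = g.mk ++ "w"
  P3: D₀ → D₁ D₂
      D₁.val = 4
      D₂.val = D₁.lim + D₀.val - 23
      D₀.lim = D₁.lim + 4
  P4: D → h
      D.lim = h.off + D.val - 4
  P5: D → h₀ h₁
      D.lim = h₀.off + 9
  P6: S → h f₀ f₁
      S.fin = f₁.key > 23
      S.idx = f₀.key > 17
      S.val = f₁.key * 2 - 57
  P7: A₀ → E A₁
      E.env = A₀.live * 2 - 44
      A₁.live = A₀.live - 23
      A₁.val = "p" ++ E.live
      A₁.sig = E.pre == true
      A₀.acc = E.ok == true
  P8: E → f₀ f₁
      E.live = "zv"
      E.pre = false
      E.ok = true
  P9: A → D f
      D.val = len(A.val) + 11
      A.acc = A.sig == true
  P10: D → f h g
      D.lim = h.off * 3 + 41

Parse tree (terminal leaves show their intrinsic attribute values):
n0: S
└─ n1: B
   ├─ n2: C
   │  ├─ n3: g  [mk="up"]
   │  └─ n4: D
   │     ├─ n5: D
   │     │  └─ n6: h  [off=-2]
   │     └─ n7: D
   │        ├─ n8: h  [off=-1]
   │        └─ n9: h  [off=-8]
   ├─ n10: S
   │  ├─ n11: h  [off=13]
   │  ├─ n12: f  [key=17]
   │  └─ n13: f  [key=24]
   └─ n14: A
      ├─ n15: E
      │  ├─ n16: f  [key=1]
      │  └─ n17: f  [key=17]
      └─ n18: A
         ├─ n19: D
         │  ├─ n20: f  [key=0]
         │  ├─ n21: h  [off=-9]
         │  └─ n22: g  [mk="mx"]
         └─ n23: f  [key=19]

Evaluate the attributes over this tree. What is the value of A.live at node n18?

-3

1. n2.cnt = false  [false]
2. n2.fin = false  [false]
3. n3.mk = "up"  [terminal]
4. n4.val = 18  [18]
5. n5.val = 4  [4]
6. n6.off = -2  [terminal]
7. n5.lim = -2  [h.off + D.val - 4]
8. n7.val = -7  [D₁.lim + D₀.val - 23]
9. n8.off = -1  [terminal]
10. n9.off = -8  [terminal]
11. n7.lim = 8  [h₀.off + 9]
12. n4.lim = 2  [D₁.lim + 4]
13. n2.mk = "upw"  [g.mk ++ "w"]
14. n11.off = 13  [terminal]
15. n12.key = 17  [terminal]
16. n13.key = 24  [terminal]
17. n10.fin = true  [f₁.key > 23]
18. n10.idx = false  [f₀.key > 17]
19. n10.val = -9  [f₁.key * 2 - 57]
20. n14.live = 20  [S.val + 29]
21. n14.val = "wu"  ["wu"]
22. n14.sig = false  [S.idx == true]
23. n15.env = -4  [A₀.live * 2 - 44]
24. n16.key = 1  [terminal]
25. n17.key = 17  [terminal]
26. n15.live = "zv"  ["zv"]
27. n15.pre = false  [false]
28. n15.ok = true  [true]
29. n18.live = -3  [A₀.live - 23]
30. n18.val = "pzv"  ["p" ++ E.live]
31. n18.sig = false  [E.pre == true]
32. n19.val = 14  [len(A.val) + 11]
33. n20.key = 0  [terminal]
34. n21.off = -9  [terminal]
35. n22.mk = "mx"  [terminal]
36. n19.lim = 14  [h.off * 3 + 41]
37. n23.key = 19  [terminal]
38. n18.acc = false  [A.sig == true]
39. n14.acc = true  [E.ok == true]
40. n1.tag = 27  [S.val * 3 + 54]
41. n1.ok = 29  [S.val + 38]
42. n0.fin = true  [B.ok == 29]
43. n0.idx = true  [B.tag > 26]
44. n0.val = 1  [B.tag + B.ok - 55]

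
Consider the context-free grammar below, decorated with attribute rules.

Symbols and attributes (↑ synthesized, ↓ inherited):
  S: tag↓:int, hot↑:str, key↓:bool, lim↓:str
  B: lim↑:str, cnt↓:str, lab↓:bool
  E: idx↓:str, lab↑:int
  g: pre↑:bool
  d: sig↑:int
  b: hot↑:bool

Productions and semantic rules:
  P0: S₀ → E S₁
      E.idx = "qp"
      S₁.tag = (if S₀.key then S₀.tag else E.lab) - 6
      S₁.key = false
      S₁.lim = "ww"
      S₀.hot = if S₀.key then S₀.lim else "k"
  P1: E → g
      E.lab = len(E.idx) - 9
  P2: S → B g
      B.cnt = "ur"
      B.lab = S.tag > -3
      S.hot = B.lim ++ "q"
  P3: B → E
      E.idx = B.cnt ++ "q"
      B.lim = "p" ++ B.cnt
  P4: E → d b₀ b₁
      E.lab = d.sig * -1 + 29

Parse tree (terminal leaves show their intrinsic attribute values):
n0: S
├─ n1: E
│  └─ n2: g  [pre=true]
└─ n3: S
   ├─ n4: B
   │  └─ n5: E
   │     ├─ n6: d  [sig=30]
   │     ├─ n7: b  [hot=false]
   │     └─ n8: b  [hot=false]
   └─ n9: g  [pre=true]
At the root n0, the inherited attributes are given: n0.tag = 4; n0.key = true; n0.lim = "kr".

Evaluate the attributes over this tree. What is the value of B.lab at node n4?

1. n0.tag = 4  [given at root]
2. n0.key = true  [given at root]
3. n0.lim = "kr"  [given at root]
4. n1.idx = "qp"  ["qp"]
5. n2.pre = true  [terminal]
6. n1.lab = -7  [len(E.idx) - 9]
7. n3.tag = -2  [(if S₀.key then S₀.tag else E.lab) - 6]
8. n3.key = false  [false]
9. n3.lim = "ww"  ["ww"]
10. n4.cnt = "ur"  ["ur"]
11. n4.lab = true  [S.tag > -3]
12. n5.idx = "urq"  [B.cnt ++ "q"]
13. n6.sig = 30  [terminal]
14. n7.hot = false  [terminal]
15. n8.hot = false  [terminal]
16. n5.lab = -1  [d.sig * -1 + 29]
17. n4.lim = "pur"  ["p" ++ B.cnt]
18. n9.pre = true  [terminal]
19. n3.hot = "purq"  [B.lim ++ "q"]
20. n0.hot = "kr"  [if S₀.key then S₀.lim else "k"]

true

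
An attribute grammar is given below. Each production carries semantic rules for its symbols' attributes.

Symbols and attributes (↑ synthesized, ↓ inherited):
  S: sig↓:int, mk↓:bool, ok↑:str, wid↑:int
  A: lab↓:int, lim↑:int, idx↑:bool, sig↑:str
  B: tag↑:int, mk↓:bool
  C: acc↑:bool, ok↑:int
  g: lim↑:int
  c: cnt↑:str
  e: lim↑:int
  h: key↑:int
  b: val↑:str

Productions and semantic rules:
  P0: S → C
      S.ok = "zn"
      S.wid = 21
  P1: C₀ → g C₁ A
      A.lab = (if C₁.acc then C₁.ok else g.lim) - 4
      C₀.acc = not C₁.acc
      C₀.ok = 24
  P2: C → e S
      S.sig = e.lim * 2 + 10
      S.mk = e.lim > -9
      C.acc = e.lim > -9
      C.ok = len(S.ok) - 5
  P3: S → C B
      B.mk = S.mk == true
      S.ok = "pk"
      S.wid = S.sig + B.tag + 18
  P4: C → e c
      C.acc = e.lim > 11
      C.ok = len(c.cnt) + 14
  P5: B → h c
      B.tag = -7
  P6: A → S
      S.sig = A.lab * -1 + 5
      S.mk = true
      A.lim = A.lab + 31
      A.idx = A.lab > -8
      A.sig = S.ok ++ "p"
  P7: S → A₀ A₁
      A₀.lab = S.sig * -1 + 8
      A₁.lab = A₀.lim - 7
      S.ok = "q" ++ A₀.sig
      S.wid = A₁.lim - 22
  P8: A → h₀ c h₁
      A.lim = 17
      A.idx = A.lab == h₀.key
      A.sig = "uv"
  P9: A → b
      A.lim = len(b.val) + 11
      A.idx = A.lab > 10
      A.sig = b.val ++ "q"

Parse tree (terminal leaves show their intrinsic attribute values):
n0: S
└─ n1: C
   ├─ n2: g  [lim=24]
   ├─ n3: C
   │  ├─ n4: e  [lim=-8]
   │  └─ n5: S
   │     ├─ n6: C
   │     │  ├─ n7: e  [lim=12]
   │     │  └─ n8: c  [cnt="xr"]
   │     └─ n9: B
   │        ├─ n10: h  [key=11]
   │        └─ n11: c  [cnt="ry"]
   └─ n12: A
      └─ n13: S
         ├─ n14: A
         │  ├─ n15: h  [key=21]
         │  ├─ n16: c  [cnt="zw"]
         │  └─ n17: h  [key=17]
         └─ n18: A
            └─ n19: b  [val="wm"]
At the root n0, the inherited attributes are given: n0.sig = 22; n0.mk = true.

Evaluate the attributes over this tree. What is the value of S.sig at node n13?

1. n0.sig = 22  [given at root]
2. n0.mk = true  [given at root]
3. n2.lim = 24  [terminal]
4. n4.lim = -8  [terminal]
5. n5.sig = -6  [e.lim * 2 + 10]
6. n5.mk = true  [e.lim > -9]
7. n7.lim = 12  [terminal]
8. n8.cnt = "xr"  [terminal]
9. n6.acc = true  [e.lim > 11]
10. n6.ok = 16  [len(c.cnt) + 14]
11. n9.mk = true  [S.mk == true]
12. n10.key = 11  [terminal]
13. n11.cnt = "ry"  [terminal]
14. n9.tag = -7  [-7]
15. n5.ok = "pk"  ["pk"]
16. n5.wid = 5  [S.sig + B.tag + 18]
17. n3.acc = true  [e.lim > -9]
18. n3.ok = -3  [len(S.ok) - 5]
19. n12.lab = -7  [(if C₁.acc then C₁.ok else g.lim) - 4]
20. n13.sig = 12  [A.lab * -1 + 5]
21. n13.mk = true  [true]
22. n14.lab = -4  [S.sig * -1 + 8]
23. n15.key = 21  [terminal]
24. n16.cnt = "zw"  [terminal]
25. n17.key = 17  [terminal]
26. n14.lim = 17  [17]
27. n14.idx = false  [A.lab == h₀.key]
28. n14.sig = "uv"  ["uv"]
29. n18.lab = 10  [A₀.lim - 7]
30. n19.val = "wm"  [terminal]
31. n18.lim = 13  [len(b.val) + 11]
32. n18.idx = false  [A.lab > 10]
33. n18.sig = "wmq"  [b.val ++ "q"]
34. n13.ok = "quv"  ["q" ++ A₀.sig]
35. n13.wid = -9  [A₁.lim - 22]
36. n12.lim = 24  [A.lab + 31]
37. n12.idx = true  [A.lab > -8]
38. n12.sig = "quvp"  [S.ok ++ "p"]
39. n1.acc = false  [not C₁.acc]
40. n1.ok = 24  [24]
41. n0.ok = "zn"  ["zn"]
42. n0.wid = 21  [21]

12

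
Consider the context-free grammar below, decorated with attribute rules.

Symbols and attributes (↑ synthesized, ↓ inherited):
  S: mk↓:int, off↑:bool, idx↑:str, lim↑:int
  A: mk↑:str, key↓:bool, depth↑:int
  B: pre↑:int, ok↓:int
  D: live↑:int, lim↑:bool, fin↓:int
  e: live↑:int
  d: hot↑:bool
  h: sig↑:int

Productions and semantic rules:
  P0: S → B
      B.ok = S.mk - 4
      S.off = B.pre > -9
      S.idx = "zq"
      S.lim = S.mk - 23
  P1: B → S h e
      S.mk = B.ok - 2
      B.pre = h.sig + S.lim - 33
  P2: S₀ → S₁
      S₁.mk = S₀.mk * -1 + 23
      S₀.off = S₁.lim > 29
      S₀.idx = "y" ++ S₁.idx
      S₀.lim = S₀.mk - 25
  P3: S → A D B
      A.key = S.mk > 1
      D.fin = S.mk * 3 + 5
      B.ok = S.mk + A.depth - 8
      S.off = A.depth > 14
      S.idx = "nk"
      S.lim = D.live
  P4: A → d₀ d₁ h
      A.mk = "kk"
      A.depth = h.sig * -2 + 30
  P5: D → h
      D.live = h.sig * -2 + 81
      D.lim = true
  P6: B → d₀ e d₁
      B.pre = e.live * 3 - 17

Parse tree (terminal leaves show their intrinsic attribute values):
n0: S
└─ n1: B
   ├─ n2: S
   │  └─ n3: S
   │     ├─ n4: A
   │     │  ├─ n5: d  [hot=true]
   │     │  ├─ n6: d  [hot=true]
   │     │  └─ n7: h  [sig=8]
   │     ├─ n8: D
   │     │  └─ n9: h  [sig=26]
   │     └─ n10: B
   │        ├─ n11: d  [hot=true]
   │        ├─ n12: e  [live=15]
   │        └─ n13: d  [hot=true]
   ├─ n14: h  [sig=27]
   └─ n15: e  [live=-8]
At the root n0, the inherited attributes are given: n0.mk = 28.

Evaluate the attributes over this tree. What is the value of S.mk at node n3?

1. n0.mk = 28  [given at root]
2. n1.ok = 24  [S.mk - 4]
3. n2.mk = 22  [B.ok - 2]
4. n3.mk = 1  [S₀.mk * -1 + 23]
5. n4.key = false  [S.mk > 1]
6. n5.hot = true  [terminal]
7. n6.hot = true  [terminal]
8. n7.sig = 8  [terminal]
9. n4.mk = "kk"  ["kk"]
10. n4.depth = 14  [h.sig * -2 + 30]
11. n8.fin = 8  [S.mk * 3 + 5]
12. n9.sig = 26  [terminal]
13. n8.live = 29  [h.sig * -2 + 81]
14. n8.lim = true  [true]
15. n10.ok = 7  [S.mk + A.depth - 8]
16. n11.hot = true  [terminal]
17. n12.live = 15  [terminal]
18. n13.hot = true  [terminal]
19. n10.pre = 28  [e.live * 3 - 17]
20. n3.off = false  [A.depth > 14]
21. n3.idx = "nk"  ["nk"]
22. n3.lim = 29  [D.live]
23. n2.off = false  [S₁.lim > 29]
24. n2.idx = "ynk"  ["y" ++ S₁.idx]
25. n2.lim = -3  [S₀.mk - 25]
26. n14.sig = 27  [terminal]
27. n15.live = -8  [terminal]
28. n1.pre = -9  [h.sig + S.lim - 33]
29. n0.off = false  [B.pre > -9]
30. n0.idx = "zq"  ["zq"]
31. n0.lim = 5  [S.mk - 23]

1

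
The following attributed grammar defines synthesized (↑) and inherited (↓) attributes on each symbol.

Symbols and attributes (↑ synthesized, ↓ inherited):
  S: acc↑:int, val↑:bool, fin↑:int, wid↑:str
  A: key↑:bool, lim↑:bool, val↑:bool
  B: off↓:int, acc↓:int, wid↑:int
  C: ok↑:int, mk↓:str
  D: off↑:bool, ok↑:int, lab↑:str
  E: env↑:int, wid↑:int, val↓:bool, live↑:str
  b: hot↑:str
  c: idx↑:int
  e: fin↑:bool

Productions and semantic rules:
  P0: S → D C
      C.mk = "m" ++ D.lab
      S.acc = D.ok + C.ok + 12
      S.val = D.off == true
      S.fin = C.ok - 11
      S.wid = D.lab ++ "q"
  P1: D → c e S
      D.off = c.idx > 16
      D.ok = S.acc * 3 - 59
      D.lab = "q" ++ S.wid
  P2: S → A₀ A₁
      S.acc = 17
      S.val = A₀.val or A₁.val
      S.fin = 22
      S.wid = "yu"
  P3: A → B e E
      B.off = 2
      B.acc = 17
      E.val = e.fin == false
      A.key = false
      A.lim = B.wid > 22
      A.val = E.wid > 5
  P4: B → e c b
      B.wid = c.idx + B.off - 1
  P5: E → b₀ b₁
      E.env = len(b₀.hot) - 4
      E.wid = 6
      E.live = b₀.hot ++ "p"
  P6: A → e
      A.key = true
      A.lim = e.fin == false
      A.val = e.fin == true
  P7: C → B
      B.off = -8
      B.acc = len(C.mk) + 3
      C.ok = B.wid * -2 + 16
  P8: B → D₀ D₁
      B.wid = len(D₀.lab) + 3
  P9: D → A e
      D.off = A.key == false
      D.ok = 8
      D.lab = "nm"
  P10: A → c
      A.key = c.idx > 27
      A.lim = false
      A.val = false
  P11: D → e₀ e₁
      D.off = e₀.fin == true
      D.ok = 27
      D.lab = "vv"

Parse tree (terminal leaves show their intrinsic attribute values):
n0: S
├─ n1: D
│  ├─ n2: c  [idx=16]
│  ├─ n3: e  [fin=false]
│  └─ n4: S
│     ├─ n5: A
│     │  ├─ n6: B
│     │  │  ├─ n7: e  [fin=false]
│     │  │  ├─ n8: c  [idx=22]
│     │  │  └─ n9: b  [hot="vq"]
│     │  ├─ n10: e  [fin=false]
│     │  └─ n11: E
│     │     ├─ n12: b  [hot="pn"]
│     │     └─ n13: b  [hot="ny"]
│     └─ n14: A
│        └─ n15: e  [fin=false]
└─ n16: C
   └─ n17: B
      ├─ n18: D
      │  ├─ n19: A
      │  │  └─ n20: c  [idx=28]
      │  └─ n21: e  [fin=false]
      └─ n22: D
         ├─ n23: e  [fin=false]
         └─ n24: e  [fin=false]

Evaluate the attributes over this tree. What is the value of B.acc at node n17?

7

1. n2.idx = 16  [terminal]
2. n3.fin = false  [terminal]
3. n6.off = 2  [2]
4. n6.acc = 17  [17]
5. n7.fin = false  [terminal]
6. n8.idx = 22  [terminal]
7. n9.hot = "vq"  [terminal]
8. n6.wid = 23  [c.idx + B.off - 1]
9. n10.fin = false  [terminal]
10. n11.val = true  [e.fin == false]
11. n12.hot = "pn"  [terminal]
12. n13.hot = "ny"  [terminal]
13. n11.env = -2  [len(b₀.hot) - 4]
14. n11.wid = 6  [6]
15. n11.live = "pnp"  [b₀.hot ++ "p"]
16. n5.key = false  [false]
17. n5.lim = true  [B.wid > 22]
18. n5.val = true  [E.wid > 5]
19. n15.fin = false  [terminal]
20. n14.key = true  [true]
21. n14.lim = true  [e.fin == false]
22. n14.val = false  [e.fin == true]
23. n4.acc = 17  [17]
24. n4.val = true  [A₀.val or A₁.val]
25. n4.fin = 22  [22]
26. n4.wid = "yu"  ["yu"]
27. n1.off = false  [c.idx > 16]
28. n1.ok = -8  [S.acc * 3 - 59]
29. n1.lab = "qyu"  ["q" ++ S.wid]
30. n16.mk = "mqyu"  ["m" ++ D.lab]
31. n17.off = -8  [-8]
32. n17.acc = 7  [len(C.mk) + 3]
33. n20.idx = 28  [terminal]
34. n19.key = true  [c.idx > 27]
35. n19.lim = false  [false]
36. n19.val = false  [false]
37. n21.fin = false  [terminal]
38. n18.off = false  [A.key == false]
39. n18.ok = 8  [8]
40. n18.lab = "nm"  ["nm"]
41. n23.fin = false  [terminal]
42. n24.fin = false  [terminal]
43. n22.off = false  [e₀.fin == true]
44. n22.ok = 27  [27]
45. n22.lab = "vv"  ["vv"]
46. n17.wid = 5  [len(D₀.lab) + 3]
47. n16.ok = 6  [B.wid * -2 + 16]
48. n0.acc = 10  [D.ok + C.ok + 12]
49. n0.val = false  [D.off == true]
50. n0.fin = -5  [C.ok - 11]
51. n0.wid = "qyuq"  [D.lab ++ "q"]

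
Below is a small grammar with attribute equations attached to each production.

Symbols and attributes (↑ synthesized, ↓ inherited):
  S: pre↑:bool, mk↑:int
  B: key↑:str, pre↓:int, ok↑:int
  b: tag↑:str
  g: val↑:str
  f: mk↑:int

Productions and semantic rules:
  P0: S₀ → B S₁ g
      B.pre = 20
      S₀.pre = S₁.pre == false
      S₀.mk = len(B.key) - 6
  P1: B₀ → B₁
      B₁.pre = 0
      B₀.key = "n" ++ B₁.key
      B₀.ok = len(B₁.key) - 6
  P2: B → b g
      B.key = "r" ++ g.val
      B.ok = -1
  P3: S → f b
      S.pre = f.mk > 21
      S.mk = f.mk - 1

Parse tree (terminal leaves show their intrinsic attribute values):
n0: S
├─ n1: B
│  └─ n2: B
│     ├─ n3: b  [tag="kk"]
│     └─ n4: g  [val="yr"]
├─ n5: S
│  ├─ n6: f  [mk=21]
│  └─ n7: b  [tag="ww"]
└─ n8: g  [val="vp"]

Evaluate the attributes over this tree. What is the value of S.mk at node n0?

-2

1. n1.pre = 20  [20]
2. n2.pre = 0  [0]
3. n3.tag = "kk"  [terminal]
4. n4.val = "yr"  [terminal]
5. n2.key = "ryr"  ["r" ++ g.val]
6. n2.ok = -1  [-1]
7. n1.key = "nryr"  ["n" ++ B₁.key]
8. n1.ok = -3  [len(B₁.key) - 6]
9. n6.mk = 21  [terminal]
10. n7.tag = "ww"  [terminal]
11. n5.pre = false  [f.mk > 21]
12. n5.mk = 20  [f.mk - 1]
13. n8.val = "vp"  [terminal]
14. n0.pre = true  [S₁.pre == false]
15. n0.mk = -2  [len(B.key) - 6]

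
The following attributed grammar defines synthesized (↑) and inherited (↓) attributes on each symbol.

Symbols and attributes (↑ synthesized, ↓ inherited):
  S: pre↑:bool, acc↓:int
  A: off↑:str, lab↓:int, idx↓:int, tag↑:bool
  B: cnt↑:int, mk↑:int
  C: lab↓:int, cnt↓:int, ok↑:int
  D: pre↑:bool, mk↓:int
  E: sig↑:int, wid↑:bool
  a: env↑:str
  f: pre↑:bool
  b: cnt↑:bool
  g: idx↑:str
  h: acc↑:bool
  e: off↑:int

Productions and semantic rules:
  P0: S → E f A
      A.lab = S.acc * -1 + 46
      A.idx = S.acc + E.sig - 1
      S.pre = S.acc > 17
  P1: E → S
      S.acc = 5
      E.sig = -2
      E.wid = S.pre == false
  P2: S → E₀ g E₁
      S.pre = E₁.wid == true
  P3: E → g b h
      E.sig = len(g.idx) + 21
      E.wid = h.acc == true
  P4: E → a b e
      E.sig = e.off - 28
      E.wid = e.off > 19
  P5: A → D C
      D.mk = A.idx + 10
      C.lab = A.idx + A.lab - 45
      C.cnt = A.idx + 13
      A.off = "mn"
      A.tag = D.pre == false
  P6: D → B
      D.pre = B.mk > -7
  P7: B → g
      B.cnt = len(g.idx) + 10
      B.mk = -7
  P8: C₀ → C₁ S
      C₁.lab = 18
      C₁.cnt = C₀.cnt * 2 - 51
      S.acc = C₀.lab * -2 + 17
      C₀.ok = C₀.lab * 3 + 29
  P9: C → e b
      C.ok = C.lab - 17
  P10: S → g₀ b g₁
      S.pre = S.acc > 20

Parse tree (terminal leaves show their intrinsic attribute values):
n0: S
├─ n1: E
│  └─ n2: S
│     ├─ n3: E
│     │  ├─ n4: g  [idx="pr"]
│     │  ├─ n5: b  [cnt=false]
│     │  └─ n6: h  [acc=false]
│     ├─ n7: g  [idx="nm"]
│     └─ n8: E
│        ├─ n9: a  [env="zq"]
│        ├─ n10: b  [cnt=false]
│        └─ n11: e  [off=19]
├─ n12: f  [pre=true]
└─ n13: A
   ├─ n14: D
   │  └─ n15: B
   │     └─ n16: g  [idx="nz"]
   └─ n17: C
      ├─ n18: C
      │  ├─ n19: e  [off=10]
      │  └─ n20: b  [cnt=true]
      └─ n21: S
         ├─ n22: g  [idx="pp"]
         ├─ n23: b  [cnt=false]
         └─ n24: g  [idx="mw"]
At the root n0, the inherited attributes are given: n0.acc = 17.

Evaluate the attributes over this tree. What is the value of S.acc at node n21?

1. n0.acc = 17  [given at root]
2. n2.acc = 5  [5]
3. n4.idx = "pr"  [terminal]
4. n5.cnt = false  [terminal]
5. n6.acc = false  [terminal]
6. n3.sig = 23  [len(g.idx) + 21]
7. n3.wid = false  [h.acc == true]
8. n7.idx = "nm"  [terminal]
9. n9.env = "zq"  [terminal]
10. n10.cnt = false  [terminal]
11. n11.off = 19  [terminal]
12. n8.sig = -9  [e.off - 28]
13. n8.wid = false  [e.off > 19]
14. n2.pre = false  [E₁.wid == true]
15. n1.sig = -2  [-2]
16. n1.wid = true  [S.pre == false]
17. n12.pre = true  [terminal]
18. n13.lab = 29  [S.acc * -1 + 46]
19. n13.idx = 14  [S.acc + E.sig - 1]
20. n14.mk = 24  [A.idx + 10]
21. n16.idx = "nz"  [terminal]
22. n15.cnt = 12  [len(g.idx) + 10]
23. n15.mk = -7  [-7]
24. n14.pre = false  [B.mk > -7]
25. n17.lab = -2  [A.idx + A.lab - 45]
26. n17.cnt = 27  [A.idx + 13]
27. n18.lab = 18  [18]
28. n18.cnt = 3  [C₀.cnt * 2 - 51]
29. n19.off = 10  [terminal]
30. n20.cnt = true  [terminal]
31. n18.ok = 1  [C.lab - 17]
32. n21.acc = 21  [C₀.lab * -2 + 17]
33. n22.idx = "pp"  [terminal]
34. n23.cnt = false  [terminal]
35. n24.idx = "mw"  [terminal]
36. n21.pre = true  [S.acc > 20]
37. n17.ok = 23  [C₀.lab * 3 + 29]
38. n13.off = "mn"  ["mn"]
39. n13.tag = true  [D.pre == false]
40. n0.pre = false  [S.acc > 17]

21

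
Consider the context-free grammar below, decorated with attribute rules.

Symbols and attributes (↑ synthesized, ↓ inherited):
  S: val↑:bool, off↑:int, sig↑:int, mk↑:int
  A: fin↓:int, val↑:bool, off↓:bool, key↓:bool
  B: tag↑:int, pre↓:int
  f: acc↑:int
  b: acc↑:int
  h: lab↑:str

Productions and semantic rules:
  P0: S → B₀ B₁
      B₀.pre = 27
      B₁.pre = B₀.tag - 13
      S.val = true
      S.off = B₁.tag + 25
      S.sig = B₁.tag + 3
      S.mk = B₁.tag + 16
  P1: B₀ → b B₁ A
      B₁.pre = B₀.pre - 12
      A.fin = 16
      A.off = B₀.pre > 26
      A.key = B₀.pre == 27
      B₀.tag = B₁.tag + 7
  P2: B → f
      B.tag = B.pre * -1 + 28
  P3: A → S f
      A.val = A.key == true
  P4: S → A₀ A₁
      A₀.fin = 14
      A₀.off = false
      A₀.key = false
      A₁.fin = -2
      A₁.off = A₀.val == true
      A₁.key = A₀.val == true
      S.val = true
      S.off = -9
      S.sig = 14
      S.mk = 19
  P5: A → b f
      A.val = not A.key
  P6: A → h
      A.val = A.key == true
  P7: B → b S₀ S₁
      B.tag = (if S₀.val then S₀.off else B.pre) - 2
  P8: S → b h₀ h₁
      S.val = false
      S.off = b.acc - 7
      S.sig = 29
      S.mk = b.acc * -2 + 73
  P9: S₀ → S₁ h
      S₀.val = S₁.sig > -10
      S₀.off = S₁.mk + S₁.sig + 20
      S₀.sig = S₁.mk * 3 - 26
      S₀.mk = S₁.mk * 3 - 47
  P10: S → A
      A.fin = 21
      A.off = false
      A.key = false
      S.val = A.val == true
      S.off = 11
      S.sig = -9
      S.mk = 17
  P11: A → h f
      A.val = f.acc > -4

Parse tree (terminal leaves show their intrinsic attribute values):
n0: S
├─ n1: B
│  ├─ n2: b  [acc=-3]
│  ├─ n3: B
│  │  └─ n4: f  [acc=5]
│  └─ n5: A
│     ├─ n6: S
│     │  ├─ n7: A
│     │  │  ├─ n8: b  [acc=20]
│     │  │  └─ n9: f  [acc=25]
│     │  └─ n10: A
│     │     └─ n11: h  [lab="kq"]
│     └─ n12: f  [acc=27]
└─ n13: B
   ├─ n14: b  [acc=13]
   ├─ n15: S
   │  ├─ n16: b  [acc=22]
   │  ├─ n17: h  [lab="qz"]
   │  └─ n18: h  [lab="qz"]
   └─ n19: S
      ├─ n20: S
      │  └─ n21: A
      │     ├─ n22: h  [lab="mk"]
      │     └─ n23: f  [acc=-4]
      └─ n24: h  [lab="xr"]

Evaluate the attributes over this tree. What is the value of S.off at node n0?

1. n1.pre = 27  [27]
2. n2.acc = -3  [terminal]
3. n3.pre = 15  [B₀.pre - 12]
4. n4.acc = 5  [terminal]
5. n3.tag = 13  [B.pre * -1 + 28]
6. n5.fin = 16  [16]
7. n5.off = true  [B₀.pre > 26]
8. n5.key = true  [B₀.pre == 27]
9. n7.fin = 14  [14]
10. n7.off = false  [false]
11. n7.key = false  [false]
12. n8.acc = 20  [terminal]
13. n9.acc = 25  [terminal]
14. n7.val = true  [not A.key]
15. n10.fin = -2  [-2]
16. n10.off = true  [A₀.val == true]
17. n10.key = true  [A₀.val == true]
18. n11.lab = "kq"  [terminal]
19. n10.val = true  [A.key == true]
20. n6.val = true  [true]
21. n6.off = -9  [-9]
22. n6.sig = 14  [14]
23. n6.mk = 19  [19]
24. n12.acc = 27  [terminal]
25. n5.val = true  [A.key == true]
26. n1.tag = 20  [B₁.tag + 7]
27. n13.pre = 7  [B₀.tag - 13]
28. n14.acc = 13  [terminal]
29. n16.acc = 22  [terminal]
30. n17.lab = "qz"  [terminal]
31. n18.lab = "qz"  [terminal]
32. n15.val = false  [false]
33. n15.off = 15  [b.acc - 7]
34. n15.sig = 29  [29]
35. n15.mk = 29  [b.acc * -2 + 73]
36. n21.fin = 21  [21]
37. n21.off = false  [false]
38. n21.key = false  [false]
39. n22.lab = "mk"  [terminal]
40. n23.acc = -4  [terminal]
41. n21.val = false  [f.acc > -4]
42. n20.val = false  [A.val == true]
43. n20.off = 11  [11]
44. n20.sig = -9  [-9]
45. n20.mk = 17  [17]
46. n24.lab = "xr"  [terminal]
47. n19.val = true  [S₁.sig > -10]
48. n19.off = 28  [S₁.mk + S₁.sig + 20]
49. n19.sig = 25  [S₁.mk * 3 - 26]
50. n19.mk = 4  [S₁.mk * 3 - 47]
51. n13.tag = 5  [(if S₀.val then S₀.off else B.pre) - 2]
52. n0.val = true  [true]
53. n0.off = 30  [B₁.tag + 25]
54. n0.sig = 8  [B₁.tag + 3]
55. n0.mk = 21  [B₁.tag + 16]

30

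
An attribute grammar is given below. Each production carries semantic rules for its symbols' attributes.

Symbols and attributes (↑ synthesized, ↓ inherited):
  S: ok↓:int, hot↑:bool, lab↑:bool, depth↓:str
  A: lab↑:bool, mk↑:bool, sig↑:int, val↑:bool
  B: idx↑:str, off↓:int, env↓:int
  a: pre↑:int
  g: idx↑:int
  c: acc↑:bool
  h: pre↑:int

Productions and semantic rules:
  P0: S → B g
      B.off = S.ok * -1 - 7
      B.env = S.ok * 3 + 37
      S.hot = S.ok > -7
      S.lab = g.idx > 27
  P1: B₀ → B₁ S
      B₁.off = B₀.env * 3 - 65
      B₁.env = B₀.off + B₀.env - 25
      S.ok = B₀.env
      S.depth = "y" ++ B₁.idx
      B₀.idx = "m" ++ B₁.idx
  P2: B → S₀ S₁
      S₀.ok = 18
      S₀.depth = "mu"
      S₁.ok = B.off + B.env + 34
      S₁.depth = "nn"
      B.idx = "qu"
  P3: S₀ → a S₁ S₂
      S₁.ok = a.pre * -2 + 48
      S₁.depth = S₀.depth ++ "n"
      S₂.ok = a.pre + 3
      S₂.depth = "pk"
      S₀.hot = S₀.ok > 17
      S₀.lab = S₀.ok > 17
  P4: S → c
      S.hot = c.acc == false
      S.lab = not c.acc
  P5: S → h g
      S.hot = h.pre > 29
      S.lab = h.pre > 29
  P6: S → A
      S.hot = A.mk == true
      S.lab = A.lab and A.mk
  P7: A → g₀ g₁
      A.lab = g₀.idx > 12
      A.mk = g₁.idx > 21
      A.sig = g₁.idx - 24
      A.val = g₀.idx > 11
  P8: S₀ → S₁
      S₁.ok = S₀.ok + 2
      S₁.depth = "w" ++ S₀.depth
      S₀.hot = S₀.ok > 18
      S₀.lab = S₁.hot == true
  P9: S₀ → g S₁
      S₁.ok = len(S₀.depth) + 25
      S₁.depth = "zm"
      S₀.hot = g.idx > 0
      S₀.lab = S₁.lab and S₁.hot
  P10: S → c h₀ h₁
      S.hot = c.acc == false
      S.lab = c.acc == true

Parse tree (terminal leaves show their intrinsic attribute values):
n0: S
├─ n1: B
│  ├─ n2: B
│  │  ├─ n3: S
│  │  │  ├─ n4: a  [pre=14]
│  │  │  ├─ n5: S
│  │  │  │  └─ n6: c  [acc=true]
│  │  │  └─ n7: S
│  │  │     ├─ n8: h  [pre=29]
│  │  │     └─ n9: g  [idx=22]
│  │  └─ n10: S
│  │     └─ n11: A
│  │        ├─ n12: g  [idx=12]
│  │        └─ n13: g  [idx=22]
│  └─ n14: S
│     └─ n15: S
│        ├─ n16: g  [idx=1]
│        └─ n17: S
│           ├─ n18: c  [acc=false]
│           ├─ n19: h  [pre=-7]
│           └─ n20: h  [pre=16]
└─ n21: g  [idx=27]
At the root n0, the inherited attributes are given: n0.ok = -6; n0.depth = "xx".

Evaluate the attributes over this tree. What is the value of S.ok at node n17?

1. n0.ok = -6  [given at root]
2. n0.depth = "xx"  [given at root]
3. n1.off = -1  [S.ok * -1 - 7]
4. n1.env = 19  [S.ok * 3 + 37]
5. n2.off = -8  [B₀.env * 3 - 65]
6. n2.env = -7  [B₀.off + B₀.env - 25]
7. n3.ok = 18  [18]
8. n3.depth = "mu"  ["mu"]
9. n4.pre = 14  [terminal]
10. n5.ok = 20  [a.pre * -2 + 48]
11. n5.depth = "mun"  [S₀.depth ++ "n"]
12. n6.acc = true  [terminal]
13. n5.hot = false  [c.acc == false]
14. n5.lab = false  [not c.acc]
15. n7.ok = 17  [a.pre + 3]
16. n7.depth = "pk"  ["pk"]
17. n8.pre = 29  [terminal]
18. n9.idx = 22  [terminal]
19. n7.hot = false  [h.pre > 29]
20. n7.lab = false  [h.pre > 29]
21. n3.hot = true  [S₀.ok > 17]
22. n3.lab = true  [S₀.ok > 17]
23. n10.ok = 19  [B.off + B.env + 34]
24. n10.depth = "nn"  ["nn"]
25. n12.idx = 12  [terminal]
26. n13.idx = 22  [terminal]
27. n11.lab = false  [g₀.idx > 12]
28. n11.mk = true  [g₁.idx > 21]
29. n11.sig = -2  [g₁.idx - 24]
30. n11.val = true  [g₀.idx > 11]
31. n10.hot = true  [A.mk == true]
32. n10.lab = false  [A.lab and A.mk]
33. n2.idx = "qu"  ["qu"]
34. n14.ok = 19  [B₀.env]
35. n14.depth = "yqu"  ["y" ++ B₁.idx]
36. n15.ok = 21  [S₀.ok + 2]
37. n15.depth = "wyqu"  ["w" ++ S₀.depth]
38. n16.idx = 1  [terminal]
39. n17.ok = 29  [len(S₀.depth) + 25]
40. n17.depth = "zm"  ["zm"]
41. n18.acc = false  [terminal]
42. n19.pre = -7  [terminal]
43. n20.pre = 16  [terminal]
44. n17.hot = true  [c.acc == false]
45. n17.lab = false  [c.acc == true]
46. n15.hot = true  [g.idx > 0]
47. n15.lab = false  [S₁.lab and S₁.hot]
48. n14.hot = true  [S₀.ok > 18]
49. n14.lab = true  [S₁.hot == true]
50. n1.idx = "mqu"  ["m" ++ B₁.idx]
51. n21.idx = 27  [terminal]
52. n0.hot = true  [S.ok > -7]
53. n0.lab = false  [g.idx > 27]

29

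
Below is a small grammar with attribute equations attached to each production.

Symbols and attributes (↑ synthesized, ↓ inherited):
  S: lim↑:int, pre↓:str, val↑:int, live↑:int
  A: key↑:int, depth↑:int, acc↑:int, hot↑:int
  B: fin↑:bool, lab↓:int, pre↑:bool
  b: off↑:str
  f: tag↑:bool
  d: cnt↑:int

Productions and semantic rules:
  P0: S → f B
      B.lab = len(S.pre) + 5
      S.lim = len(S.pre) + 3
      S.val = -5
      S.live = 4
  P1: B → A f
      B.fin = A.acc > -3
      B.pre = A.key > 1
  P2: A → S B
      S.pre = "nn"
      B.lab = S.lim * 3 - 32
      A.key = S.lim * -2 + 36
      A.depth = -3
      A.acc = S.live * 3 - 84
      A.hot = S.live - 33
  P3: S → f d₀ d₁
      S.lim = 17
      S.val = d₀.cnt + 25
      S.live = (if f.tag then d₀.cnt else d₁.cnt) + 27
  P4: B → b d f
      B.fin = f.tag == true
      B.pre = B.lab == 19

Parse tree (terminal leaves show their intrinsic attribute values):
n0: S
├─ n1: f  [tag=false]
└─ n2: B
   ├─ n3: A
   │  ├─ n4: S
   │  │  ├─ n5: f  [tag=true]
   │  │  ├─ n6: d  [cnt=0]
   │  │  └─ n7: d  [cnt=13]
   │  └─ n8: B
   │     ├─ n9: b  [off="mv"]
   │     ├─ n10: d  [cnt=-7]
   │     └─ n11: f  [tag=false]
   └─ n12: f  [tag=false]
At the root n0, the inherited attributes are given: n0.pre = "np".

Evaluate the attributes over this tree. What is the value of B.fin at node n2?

1. n0.pre = "np"  [given at root]
2. n1.tag = false  [terminal]
3. n2.lab = 7  [len(S.pre) + 5]
4. n4.pre = "nn"  ["nn"]
5. n5.tag = true  [terminal]
6. n6.cnt = 0  [terminal]
7. n7.cnt = 13  [terminal]
8. n4.lim = 17  [17]
9. n4.val = 25  [d₀.cnt + 25]
10. n4.live = 27  [(if f.tag then d₀.cnt else d₁.cnt) + 27]
11. n8.lab = 19  [S.lim * 3 - 32]
12. n9.off = "mv"  [terminal]
13. n10.cnt = -7  [terminal]
14. n11.tag = false  [terminal]
15. n8.fin = false  [f.tag == true]
16. n8.pre = true  [B.lab == 19]
17. n3.key = 2  [S.lim * -2 + 36]
18. n3.depth = -3  [-3]
19. n3.acc = -3  [S.live * 3 - 84]
20. n3.hot = -6  [S.live - 33]
21. n12.tag = false  [terminal]
22. n2.fin = false  [A.acc > -3]
23. n2.pre = true  [A.key > 1]
24. n0.lim = 5  [len(S.pre) + 3]
25. n0.val = -5  [-5]
26. n0.live = 4  [4]

false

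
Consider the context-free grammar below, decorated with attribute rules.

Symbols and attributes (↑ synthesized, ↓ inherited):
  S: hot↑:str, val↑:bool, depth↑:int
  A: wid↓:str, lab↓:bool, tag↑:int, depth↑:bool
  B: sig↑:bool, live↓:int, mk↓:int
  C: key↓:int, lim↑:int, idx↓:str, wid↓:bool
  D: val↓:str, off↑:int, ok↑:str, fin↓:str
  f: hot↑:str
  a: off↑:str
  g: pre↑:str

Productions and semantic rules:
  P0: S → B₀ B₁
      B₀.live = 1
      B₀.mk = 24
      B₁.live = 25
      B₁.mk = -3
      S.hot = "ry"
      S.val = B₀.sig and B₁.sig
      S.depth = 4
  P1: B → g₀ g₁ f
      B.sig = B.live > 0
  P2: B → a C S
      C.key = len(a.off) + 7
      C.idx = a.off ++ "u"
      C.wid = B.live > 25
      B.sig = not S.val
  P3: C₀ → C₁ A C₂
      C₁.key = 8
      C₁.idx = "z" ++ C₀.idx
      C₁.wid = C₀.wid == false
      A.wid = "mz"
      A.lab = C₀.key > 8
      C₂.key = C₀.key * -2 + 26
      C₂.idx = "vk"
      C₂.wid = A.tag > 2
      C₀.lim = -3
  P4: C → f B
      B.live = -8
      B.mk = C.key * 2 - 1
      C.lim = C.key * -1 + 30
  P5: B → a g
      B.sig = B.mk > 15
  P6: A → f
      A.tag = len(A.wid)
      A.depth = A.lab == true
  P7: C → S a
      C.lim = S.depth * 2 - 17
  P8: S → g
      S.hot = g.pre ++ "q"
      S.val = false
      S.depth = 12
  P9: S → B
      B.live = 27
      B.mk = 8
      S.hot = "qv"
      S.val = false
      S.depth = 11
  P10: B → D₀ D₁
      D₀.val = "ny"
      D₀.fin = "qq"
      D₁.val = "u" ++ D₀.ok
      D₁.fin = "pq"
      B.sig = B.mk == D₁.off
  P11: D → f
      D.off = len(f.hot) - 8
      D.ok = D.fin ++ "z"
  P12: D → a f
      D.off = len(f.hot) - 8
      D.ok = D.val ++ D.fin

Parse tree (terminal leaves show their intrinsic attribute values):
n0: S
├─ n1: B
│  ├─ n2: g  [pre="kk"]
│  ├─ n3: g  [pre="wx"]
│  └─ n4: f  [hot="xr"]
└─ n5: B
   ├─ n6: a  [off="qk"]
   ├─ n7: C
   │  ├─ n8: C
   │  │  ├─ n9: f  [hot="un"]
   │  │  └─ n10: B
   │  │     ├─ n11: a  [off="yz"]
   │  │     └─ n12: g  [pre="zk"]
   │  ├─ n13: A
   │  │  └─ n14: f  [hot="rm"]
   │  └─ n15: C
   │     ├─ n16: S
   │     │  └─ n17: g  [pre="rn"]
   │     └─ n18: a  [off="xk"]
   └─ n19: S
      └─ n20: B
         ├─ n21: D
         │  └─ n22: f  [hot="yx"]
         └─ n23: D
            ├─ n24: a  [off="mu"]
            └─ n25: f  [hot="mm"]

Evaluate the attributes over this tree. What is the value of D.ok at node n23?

1. n1.live = 1  [1]
2. n1.mk = 24  [24]
3. n2.pre = "kk"  [terminal]
4. n3.pre = "wx"  [terminal]
5. n4.hot = "xr"  [terminal]
6. n1.sig = true  [B.live > 0]
7. n5.live = 25  [25]
8. n5.mk = -3  [-3]
9. n6.off = "qk"  [terminal]
10. n7.key = 9  [len(a.off) + 7]
11. n7.idx = "qku"  [a.off ++ "u"]
12. n7.wid = false  [B.live > 25]
13. n8.key = 8  [8]
14. n8.idx = "zqku"  ["z" ++ C₀.idx]
15. n8.wid = true  [C₀.wid == false]
16. n9.hot = "un"  [terminal]
17. n10.live = -8  [-8]
18. n10.mk = 15  [C.key * 2 - 1]
19. n11.off = "yz"  [terminal]
20. n12.pre = "zk"  [terminal]
21. n10.sig = false  [B.mk > 15]
22. n8.lim = 22  [C.key * -1 + 30]
23. n13.wid = "mz"  ["mz"]
24. n13.lab = true  [C₀.key > 8]
25. n14.hot = "rm"  [terminal]
26. n13.tag = 2  [len(A.wid)]
27. n13.depth = true  [A.lab == true]
28. n15.key = 8  [C₀.key * -2 + 26]
29. n15.idx = "vk"  ["vk"]
30. n15.wid = false  [A.tag > 2]
31. n17.pre = "rn"  [terminal]
32. n16.hot = "rnq"  [g.pre ++ "q"]
33. n16.val = false  [false]
34. n16.depth = 12  [12]
35. n18.off = "xk"  [terminal]
36. n15.lim = 7  [S.depth * 2 - 17]
37. n7.lim = -3  [-3]
38. n20.live = 27  [27]
39. n20.mk = 8  [8]
40. n21.val = "ny"  ["ny"]
41. n21.fin = "qq"  ["qq"]
42. n22.hot = "yx"  [terminal]
43. n21.off = -6  [len(f.hot) - 8]
44. n21.ok = "qqz"  [D.fin ++ "z"]
45. n23.val = "uqqz"  ["u" ++ D₀.ok]
46. n23.fin = "pq"  ["pq"]
47. n24.off = "mu"  [terminal]
48. n25.hot = "mm"  [terminal]
49. n23.off = -6  [len(f.hot) - 8]
50. n23.ok = "uqqzpq"  [D.val ++ D.fin]
51. n20.sig = false  [B.mk == D₁.off]
52. n19.hot = "qv"  ["qv"]
53. n19.val = false  [false]
54. n19.depth = 11  [11]
55. n5.sig = true  [not S.val]
56. n0.hot = "ry"  ["ry"]
57. n0.val = true  [B₀.sig and B₁.sig]
58. n0.depth = 4  [4]

"uqqzpq"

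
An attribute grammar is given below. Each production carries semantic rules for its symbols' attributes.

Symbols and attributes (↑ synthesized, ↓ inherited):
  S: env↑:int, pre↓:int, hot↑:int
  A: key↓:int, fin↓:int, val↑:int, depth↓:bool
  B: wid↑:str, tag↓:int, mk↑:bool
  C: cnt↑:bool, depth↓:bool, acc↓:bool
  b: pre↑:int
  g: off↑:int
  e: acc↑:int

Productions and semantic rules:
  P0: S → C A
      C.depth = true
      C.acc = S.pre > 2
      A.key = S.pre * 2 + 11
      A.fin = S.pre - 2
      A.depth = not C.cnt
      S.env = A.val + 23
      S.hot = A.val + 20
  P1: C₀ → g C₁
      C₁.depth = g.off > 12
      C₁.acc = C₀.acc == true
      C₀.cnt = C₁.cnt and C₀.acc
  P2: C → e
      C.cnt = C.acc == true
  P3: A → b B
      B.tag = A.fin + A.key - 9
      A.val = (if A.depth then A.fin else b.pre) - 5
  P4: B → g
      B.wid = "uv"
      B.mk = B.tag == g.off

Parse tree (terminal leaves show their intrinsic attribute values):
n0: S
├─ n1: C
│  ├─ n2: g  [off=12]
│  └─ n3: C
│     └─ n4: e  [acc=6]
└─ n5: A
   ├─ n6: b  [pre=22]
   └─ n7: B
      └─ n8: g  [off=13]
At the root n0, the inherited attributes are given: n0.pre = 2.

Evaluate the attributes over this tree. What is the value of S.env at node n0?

18

1. n0.pre = 2  [given at root]
2. n1.depth = true  [true]
3. n1.acc = false  [S.pre > 2]
4. n2.off = 12  [terminal]
5. n3.depth = false  [g.off > 12]
6. n3.acc = false  [C₀.acc == true]
7. n4.acc = 6  [terminal]
8. n3.cnt = false  [C.acc == true]
9. n1.cnt = false  [C₁.cnt and C₀.acc]
10. n5.key = 15  [S.pre * 2 + 11]
11. n5.fin = 0  [S.pre - 2]
12. n5.depth = true  [not C.cnt]
13. n6.pre = 22  [terminal]
14. n7.tag = 6  [A.fin + A.key - 9]
15. n8.off = 13  [terminal]
16. n7.wid = "uv"  ["uv"]
17. n7.mk = false  [B.tag == g.off]
18. n5.val = -5  [(if A.depth then A.fin else b.pre) - 5]
19. n0.env = 18  [A.val + 23]
20. n0.hot = 15  [A.val + 20]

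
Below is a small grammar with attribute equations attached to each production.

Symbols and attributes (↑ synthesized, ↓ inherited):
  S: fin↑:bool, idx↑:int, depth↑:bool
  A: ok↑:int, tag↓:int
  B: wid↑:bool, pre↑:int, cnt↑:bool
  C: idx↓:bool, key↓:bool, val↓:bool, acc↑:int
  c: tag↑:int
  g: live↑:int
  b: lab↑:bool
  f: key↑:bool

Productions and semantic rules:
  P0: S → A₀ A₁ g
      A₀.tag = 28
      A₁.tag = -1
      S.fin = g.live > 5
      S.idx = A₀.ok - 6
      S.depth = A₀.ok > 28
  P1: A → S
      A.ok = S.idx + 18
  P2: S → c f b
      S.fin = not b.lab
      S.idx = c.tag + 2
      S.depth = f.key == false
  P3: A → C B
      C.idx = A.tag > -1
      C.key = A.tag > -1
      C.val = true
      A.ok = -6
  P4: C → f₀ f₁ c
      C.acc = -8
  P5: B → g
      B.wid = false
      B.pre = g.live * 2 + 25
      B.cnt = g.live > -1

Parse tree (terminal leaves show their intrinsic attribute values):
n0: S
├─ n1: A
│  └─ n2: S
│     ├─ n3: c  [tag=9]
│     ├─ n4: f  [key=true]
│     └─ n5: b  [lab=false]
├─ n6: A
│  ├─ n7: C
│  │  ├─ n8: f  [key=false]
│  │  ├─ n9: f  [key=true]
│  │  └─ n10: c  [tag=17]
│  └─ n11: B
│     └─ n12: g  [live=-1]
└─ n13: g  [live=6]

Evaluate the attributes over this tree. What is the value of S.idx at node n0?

1. n1.tag = 28  [28]
2. n3.tag = 9  [terminal]
3. n4.key = true  [terminal]
4. n5.lab = false  [terminal]
5. n2.fin = true  [not b.lab]
6. n2.idx = 11  [c.tag + 2]
7. n2.depth = false  [f.key == false]
8. n1.ok = 29  [S.idx + 18]
9. n6.tag = -1  [-1]
10. n7.idx = false  [A.tag > -1]
11. n7.key = false  [A.tag > -1]
12. n7.val = true  [true]
13. n8.key = false  [terminal]
14. n9.key = true  [terminal]
15. n10.tag = 17  [terminal]
16. n7.acc = -8  [-8]
17. n12.live = -1  [terminal]
18. n11.wid = false  [false]
19. n11.pre = 23  [g.live * 2 + 25]
20. n11.cnt = false  [g.live > -1]
21. n6.ok = -6  [-6]
22. n13.live = 6  [terminal]
23. n0.fin = true  [g.live > 5]
24. n0.idx = 23  [A₀.ok - 6]
25. n0.depth = true  [A₀.ok > 28]

23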